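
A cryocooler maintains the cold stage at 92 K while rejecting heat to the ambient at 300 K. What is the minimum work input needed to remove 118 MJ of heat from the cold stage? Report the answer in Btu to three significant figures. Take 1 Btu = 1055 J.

253000 Btu

The reservoir spacing is ΔT = 300 − 92 = 208.0 K.
The reversible limit is COP_R = T_C/ΔT = 0.4423, so W_min = Q_C/COP = Q_C·ΔT/T_C.
W_min = 118.0 × 208.0/92.00 = 266.8 MJ = 252900 Btu.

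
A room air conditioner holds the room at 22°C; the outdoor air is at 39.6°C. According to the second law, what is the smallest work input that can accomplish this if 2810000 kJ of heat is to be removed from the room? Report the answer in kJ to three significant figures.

168000 kJ

In absolute terms T_C = 295.15 K and T_H = 312.75 K, so ΔT = 17.60 K.
The reversible limit is COP_R = T_C/ΔT = 16.77, so W_min = Q_C/COP = Q_C·ΔT/T_C.
W_min = 2810000 × 17.60/295.15 = 167600 kJ.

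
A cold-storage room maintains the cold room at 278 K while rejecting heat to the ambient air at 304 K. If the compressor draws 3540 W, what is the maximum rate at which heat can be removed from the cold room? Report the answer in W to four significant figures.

37850 W

The reservoir spacing is ΔT = 304 − 278 = 26.00 K.
COP_Carnot = T_C/ΔT = 278.00/26.00 = 10.69.
Q̇_max = COP_Carnot × Ẇ = 10.69 × 3540 W = 37850 W.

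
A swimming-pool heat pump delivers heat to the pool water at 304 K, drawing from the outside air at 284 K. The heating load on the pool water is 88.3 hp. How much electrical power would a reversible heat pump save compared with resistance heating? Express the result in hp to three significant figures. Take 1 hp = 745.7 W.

82.5 hp

The reservoir spacing is ΔT = 304 − 284 = 20.00 K.
COP_Carnot = T_H/ΔT = 304.00/20.00 = 15.20.
Resistance heating needs Ẇ_res = Q̇_H = 88.30 hp; the reversible heat pump needs only Ẇ_hp = Q̇_H/COP = 5.809 hp.
Saving = 88.30 − 5.809 = 82.49 hp.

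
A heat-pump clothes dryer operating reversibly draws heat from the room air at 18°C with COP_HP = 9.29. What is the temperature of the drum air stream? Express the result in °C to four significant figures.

COP_HP = T_H/(T_H − T_C) rearranges to T_H = COP·T_C/(COP − 1).
With T_C = 291.15 K, T_H = 9.29 × 291.15/8.290 = 326.27 K.
Converting, 326.27 K = 53.12°C.

53.12 °C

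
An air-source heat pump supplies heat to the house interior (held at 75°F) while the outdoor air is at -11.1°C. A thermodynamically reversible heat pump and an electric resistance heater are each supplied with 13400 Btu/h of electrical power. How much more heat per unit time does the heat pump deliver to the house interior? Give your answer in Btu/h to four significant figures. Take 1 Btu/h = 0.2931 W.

100400 Btu/h

In absolute terms T_C = 262.05 K and T_H = 297.04 K, so ΔT = 34.99 K.
COP_Carnot = T_H/ΔT = 297.04/34.99 = 8.490.
The heat pump delivers Q̇_H = COP × Ẇ = 113800 Btu/h; the resistance heater delivers Ẇ = 13400 Btu/h.
Extra = (COP − 1)·Ẇ = 100400 Btu/h.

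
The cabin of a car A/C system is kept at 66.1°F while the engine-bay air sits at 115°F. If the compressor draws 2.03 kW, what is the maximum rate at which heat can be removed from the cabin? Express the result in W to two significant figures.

In absolute terms T_C = 292.09 K and T_H = 319.26 K, so ΔT = 27.17 K.
COP_Carnot = T_C/ΔT = 292.09/27.17 = 10.75.
Q̇_max = COP_Carnot × Ẇ = 10.75 × 2.030 kW = 21.83 kW = 21830 W.

22000 W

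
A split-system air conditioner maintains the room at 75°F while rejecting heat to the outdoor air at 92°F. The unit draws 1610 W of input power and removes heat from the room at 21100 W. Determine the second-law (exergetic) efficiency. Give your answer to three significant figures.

0.417

COP_actual = Q̇_C/Ẇ = 21100/1610 = 13.11.
In absolute terms T_C = 297.04 K and T_H = 306.48 K, so ΔT = 9.444 K.
COP_Carnot = T_C/ΔT = 297.04/9.444 = 31.45.
η_II = COP_actual/COP_Carnot = 13.11/31.45 = 0.4167.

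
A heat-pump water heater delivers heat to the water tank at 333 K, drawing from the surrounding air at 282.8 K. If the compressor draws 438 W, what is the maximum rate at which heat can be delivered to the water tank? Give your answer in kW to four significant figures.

The reservoir spacing is ΔT = 333 − 282.8 = 50.20 K.
COP_Carnot = T_H/ΔT = 333.00/50.20 = 6.633.
Q̇_max = COP_Carnot × Ẇ = 6.633 × 438.0 W = 2905 W = 2.905 kW.

2.905 kW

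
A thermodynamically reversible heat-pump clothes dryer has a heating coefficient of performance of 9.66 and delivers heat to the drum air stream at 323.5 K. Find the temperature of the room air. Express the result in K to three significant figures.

290 K

COP_HP = T_H/(T_H − T_C) gives T_H − T_C = T_H/COP.
With T_H = 323.50 K, T_C = 323.50 × (1 − 1/9.66) = 290.01 K.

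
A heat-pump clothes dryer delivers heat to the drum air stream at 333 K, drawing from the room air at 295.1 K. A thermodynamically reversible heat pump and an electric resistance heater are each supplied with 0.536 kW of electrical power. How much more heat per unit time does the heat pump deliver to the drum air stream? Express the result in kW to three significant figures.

The reservoir spacing is ΔT = 333 − 295.1 = 37.90 K.
COP_Carnot = T_H/ΔT = 333.00/37.90 = 8.786.
The heat pump delivers Q̇_H = COP × Ẇ = 4.709 kW; the resistance heater delivers Ẇ = 0.5360 kW.
Extra = (COP − 1)·Ẇ = 4.173 kW.

4.17 kW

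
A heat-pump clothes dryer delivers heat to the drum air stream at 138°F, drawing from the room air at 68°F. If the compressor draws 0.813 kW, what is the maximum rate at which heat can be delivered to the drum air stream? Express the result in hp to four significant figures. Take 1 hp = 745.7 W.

9.309 hp

In absolute terms T_C = 293.15 K and T_H = 332.04 K, so ΔT = 38.89 K.
COP_Carnot = T_H/ΔT = 332.04/38.89 = 8.538.
Q̇_max = COP_Carnot × Ẇ = 8.538 × 0.8130 kW = 6.942 kW = 9.309 hp.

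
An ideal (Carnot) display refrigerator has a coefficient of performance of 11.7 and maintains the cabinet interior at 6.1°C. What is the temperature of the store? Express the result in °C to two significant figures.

30 °C

COP_R = T_C/(T_H − T_C) gives T_H − T_C = T_C/COP.
With T_C = 279.25 K, T_H = 279.25 × (1 + 1/11.7) = 303.12 K.
Converting, 303.12 K = 29.97°C.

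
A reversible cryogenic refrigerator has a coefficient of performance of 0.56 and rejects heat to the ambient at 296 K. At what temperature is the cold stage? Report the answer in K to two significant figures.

110 K

For a Carnot refrigerator COP_R = T_C/(T_H − T_C), so T_C = COP·T_H/(1 + COP).
With T_H = 296.00 K, T_C = 0.56 × 296.00/1.560 = 106.26 K.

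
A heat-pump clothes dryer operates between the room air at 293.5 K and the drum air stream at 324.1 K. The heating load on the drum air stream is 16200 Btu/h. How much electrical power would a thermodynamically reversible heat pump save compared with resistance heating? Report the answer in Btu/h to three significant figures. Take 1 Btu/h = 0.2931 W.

14700 Btu/h

The reservoir spacing is ΔT = 324.1 − 293.5 = 30.60 K.
COP_Carnot = T_H/ΔT = 324.10/30.60 = 10.59.
Resistance heating needs Ẇ_res = Q̇_H = 16200 Btu/h; the reversible heat pump needs only Ẇ_hp = Q̇_H/COP = 1530 Btu/h.
Saving = 16200 − 1530 = 14670 Btu/h.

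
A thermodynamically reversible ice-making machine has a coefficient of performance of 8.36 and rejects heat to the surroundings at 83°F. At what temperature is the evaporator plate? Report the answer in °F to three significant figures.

For a Carnot refrigerator COP_R = T_C/(T_H − T_C), so T_C = COP·T_H/(1 + COP).
With T_H = 301.48 K, T_C = 8.36 × 301.48/9.360 = 269.27 K.
Converting, 269.27 K = 25.02°F.

25.0 °F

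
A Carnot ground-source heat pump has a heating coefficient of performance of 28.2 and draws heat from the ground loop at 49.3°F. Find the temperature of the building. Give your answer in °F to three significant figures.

COP_HP = T_H/(T_H − T_C) rearranges to T_H = COP·T_C/(COP − 1).
With T_C = 282.76 K, T_H = 28.2 × 282.76/27.20 = 293.16 K.
Converting, 293.16 K = 68.01°F.

68.0 °F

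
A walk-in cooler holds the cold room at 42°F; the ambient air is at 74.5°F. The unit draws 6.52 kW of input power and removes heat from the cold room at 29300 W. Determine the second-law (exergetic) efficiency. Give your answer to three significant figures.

Converting, Q̇_C = 29300 W = 29.30 kW, so COP_actual = Q̇_C/Ẇ = 29.30/6.520 = 4.494.
In absolute terms T_C = 278.71 K and T_H = 296.76 K, so ΔT = 18.06 K.
COP_Carnot = T_C/ΔT = 278.71/18.06 = 15.44.
η_II = COP_actual/COP_Carnot = 4.494/15.44 = 0.2911.

0.291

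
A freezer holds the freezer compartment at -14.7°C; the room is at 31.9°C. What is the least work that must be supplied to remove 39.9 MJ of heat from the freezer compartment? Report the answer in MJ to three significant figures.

In absolute terms T_C = 258.45 K and T_H = 305.05 K, so ΔT = 46.60 K.
The reversible limit is COP_R = T_C/ΔT = 5.546, so W_min = Q_C/COP = Q_C·ΔT/T_C.
W_min = 39.90 × 46.60/258.45 = 7.194 MJ.

7.19 MJ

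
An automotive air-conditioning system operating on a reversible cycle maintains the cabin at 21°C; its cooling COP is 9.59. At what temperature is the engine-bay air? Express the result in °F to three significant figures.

125 °F

COP_R = T_C/(T_H − T_C) gives T_H − T_C = T_C/COP.
With T_C = 294.15 K, T_H = 294.15 × (1 + 1/9.59) = 324.82 K.
Converting, 324.82 K = 125.01°F.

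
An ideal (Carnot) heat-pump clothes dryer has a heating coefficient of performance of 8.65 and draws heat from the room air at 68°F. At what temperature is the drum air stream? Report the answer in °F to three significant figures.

137 °F

COP_HP = T_H/(T_H − T_C) rearranges to T_H = COP·T_C/(COP − 1).
With T_C = 293.15 K, T_H = 8.65 × 293.15/7.650 = 331.47 K.
Converting, 331.47 K = 136.98°F.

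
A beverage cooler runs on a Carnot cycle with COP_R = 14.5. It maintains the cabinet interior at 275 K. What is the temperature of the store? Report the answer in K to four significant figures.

COP_R = T_C/(T_H − T_C) gives T_H − T_C = T_C/COP.
With T_C = 275.00 K, T_H = 275.00 × (1 + 1/14.5) = 293.97 K.

294.0 K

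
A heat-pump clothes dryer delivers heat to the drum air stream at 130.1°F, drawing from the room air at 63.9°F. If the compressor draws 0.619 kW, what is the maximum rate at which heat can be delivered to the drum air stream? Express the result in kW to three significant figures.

5.51 kW

In absolute terms T_C = 290.87 K and T_H = 327.65 K, so ΔT = 36.78 K.
COP_Carnot = T_H/ΔT = 327.65/36.78 = 8.909.
Q̇_max = COP_Carnot × Ẇ = 8.909 × 0.6190 kW = 5.515 kW.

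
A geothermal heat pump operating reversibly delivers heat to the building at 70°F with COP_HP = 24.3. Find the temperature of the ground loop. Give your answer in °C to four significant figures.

9.002 °C

COP_HP = T_H/(T_H − T_C) gives T_H − T_C = T_H/COP.
With T_H = 294.26 K, T_C = 294.26 × (1 − 1/24.3) = 282.15 K.
Converting, 282.15 K = 9.00°C.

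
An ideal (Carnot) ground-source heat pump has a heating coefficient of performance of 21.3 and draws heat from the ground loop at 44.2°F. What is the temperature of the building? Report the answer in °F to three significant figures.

COP_HP = T_H/(T_H − T_C) rearranges to T_H = COP·T_C/(COP − 1).
With T_C = 279.93 K, T_H = 21.3 × 279.93/20.30 = 293.72 K.
Converting, 293.72 K = 69.02°F.

69.0 °F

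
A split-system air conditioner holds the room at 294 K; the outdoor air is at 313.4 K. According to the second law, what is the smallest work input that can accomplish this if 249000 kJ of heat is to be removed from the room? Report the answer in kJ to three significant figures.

16400 kJ

The reservoir spacing is ΔT = 313.4 − 294 = 19.40 K.
The reversible limit is COP_R = T_C/ΔT = 15.15, so W_min = Q_C/COP = Q_C·ΔT/T_C.
W_min = 249000 × 19.40/294.00 = 16430 kJ.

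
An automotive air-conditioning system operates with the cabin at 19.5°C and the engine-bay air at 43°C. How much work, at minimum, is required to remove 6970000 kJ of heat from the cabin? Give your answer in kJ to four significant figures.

559700 kJ

In absolute terms T_C = 292.65 K and T_H = 316.15 K, so ΔT = 23.50 K.
The reversible limit is COP_R = T_C/ΔT = 12.45, so W_min = Q_C/COP = Q_C·ΔT/T_C.
W_min = 6970000 × 23.50/292.65 = 559700 kJ.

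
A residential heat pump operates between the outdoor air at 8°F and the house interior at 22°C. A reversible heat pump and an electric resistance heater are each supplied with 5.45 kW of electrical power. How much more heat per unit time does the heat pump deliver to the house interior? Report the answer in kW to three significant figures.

In absolute terms T_C = 259.82 K and T_H = 295.15 K, so ΔT = 35.33 K.
COP_Carnot = T_H/ΔT = 295.15/35.33 = 8.353.
The heat pump delivers Q̇_H = COP × Ẇ = 45.53 kW; the resistance heater delivers Ẇ = 5.450 kW.
Extra = (COP − 1)·Ẇ = 40.08 kW.

40.1 kW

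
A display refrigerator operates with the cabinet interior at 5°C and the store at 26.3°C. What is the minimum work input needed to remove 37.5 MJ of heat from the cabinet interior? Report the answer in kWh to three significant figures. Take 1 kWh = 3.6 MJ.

In absolute terms T_C = 278.15 K and T_H = 299.45 K, so ΔT = 21.30 K.
The reversible limit is COP_R = T_C/ΔT = 13.06, so W_min = Q_C/COP = Q_C·ΔT/T_C.
W_min = 37.50 × 21.30/278.15 = 2.872 MJ = 0.7977 kWh.

0.798 kWh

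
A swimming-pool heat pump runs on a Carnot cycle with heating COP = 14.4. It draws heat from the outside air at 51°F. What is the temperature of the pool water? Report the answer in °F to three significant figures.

COP_HP = T_H/(T_H − T_C) rearranges to T_H = COP·T_C/(COP − 1).
With T_C = 283.71 K, T_H = 14.4 × 283.71/13.40 = 304.88 K.
Converting, 304.88 K = 89.11°F.

89.1 °F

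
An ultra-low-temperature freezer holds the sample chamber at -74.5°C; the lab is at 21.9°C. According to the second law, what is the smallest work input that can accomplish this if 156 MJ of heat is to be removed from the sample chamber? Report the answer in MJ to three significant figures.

75.7 MJ

In absolute terms T_C = 198.65 K and T_H = 295.05 K, so ΔT = 96.40 K.
The reversible limit is COP_R = T_C/ΔT = 2.061, so W_min = Q_C/COP = Q_C·ΔT/T_C.
W_min = 156.0 × 96.40/198.65 = 75.70 MJ.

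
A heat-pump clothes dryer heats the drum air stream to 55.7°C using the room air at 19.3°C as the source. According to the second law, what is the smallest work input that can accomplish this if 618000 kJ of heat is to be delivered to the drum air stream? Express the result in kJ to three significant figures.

In absolute terms T_C = 292.45 K and T_H = 328.85 K, so ΔT = 36.40 K.
The reversible limit is COP_HP = T_H/ΔT = 9.034, so W_min = Q_H/COP = Q_H·ΔT/T_H.
W_min = 618000 × 36.40/328.85 = 68410 kJ.

68400 kJ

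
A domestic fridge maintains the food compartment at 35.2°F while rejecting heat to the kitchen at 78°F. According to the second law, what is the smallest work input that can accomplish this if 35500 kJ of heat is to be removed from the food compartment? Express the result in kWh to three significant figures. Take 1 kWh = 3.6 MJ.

0.853 kWh

In absolute terms T_C = 274.93 K and T_H = 298.71 K, so ΔT = 23.78 K.
The reversible limit is COP_R = T_C/ΔT = 11.56, so W_min = Q_C/COP = Q_C·ΔT/T_C.
W_min = 35500 × 23.78/274.93 = 3070 kJ = 0.8529 kWh.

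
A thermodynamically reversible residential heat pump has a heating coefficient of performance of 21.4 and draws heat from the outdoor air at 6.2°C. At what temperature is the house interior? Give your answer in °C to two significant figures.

20 °C

COP_HP = T_H/(T_H − T_C) rearranges to T_H = COP·T_C/(COP − 1).
With T_C = 279.35 K, T_H = 21.4 × 279.35/20.40 = 293.04 K.
Converting, 293.04 K = 19.89°C.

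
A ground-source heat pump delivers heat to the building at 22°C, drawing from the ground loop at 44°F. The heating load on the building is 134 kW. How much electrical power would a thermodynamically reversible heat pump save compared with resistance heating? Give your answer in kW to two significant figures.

In absolute terms T_C = 279.82 K and T_H = 295.15 K, so ΔT = 15.33 K.
COP_Carnot = T_H/ΔT = 295.15/15.33 = 19.25.
Resistance heating needs Ẇ_res = Q̇_H = 134.0 kW; the reversible heat pump needs only Ẇ_hp = Q̇_H/COP = 6.961 kW.
Saving = 134.0 − 6.961 = 127.0 kW.

130 kW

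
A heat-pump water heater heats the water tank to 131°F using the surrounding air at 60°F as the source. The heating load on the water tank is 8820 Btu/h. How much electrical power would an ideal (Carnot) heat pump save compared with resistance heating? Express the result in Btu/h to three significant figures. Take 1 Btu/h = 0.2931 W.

7760 Btu/h

In absolute terms T_C = 288.71 K and T_H = 328.15 K, so ΔT = 39.44 K.
COP_Carnot = T_H/ΔT = 328.15/39.44 = 8.319.
Resistance heating needs Ẇ_res = Q̇_H = 8820 Btu/h; the reversible heat pump needs only Ẇ_hp = Q̇_H/COP = 1060 Btu/h.
Saving = 8820 − 1060 = 7760 Btu/h.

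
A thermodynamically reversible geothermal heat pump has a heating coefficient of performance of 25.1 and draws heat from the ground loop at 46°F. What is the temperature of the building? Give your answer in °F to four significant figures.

66.98 °F

COP_HP = T_H/(T_H − T_C) rearranges to T_H = COP·T_C/(COP − 1).
With T_C = 280.93 K, T_H = 25.1 × 280.93/24.10 = 292.58 K.
Converting, 292.58 K = 66.98°F.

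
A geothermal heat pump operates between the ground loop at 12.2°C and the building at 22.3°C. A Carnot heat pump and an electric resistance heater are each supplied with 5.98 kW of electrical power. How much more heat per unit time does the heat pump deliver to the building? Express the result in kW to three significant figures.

169 kW

In absolute terms T_C = 285.35 K and T_H = 295.45 K, so ΔT = 10.10 K.
COP_Carnot = T_H/ΔT = 295.45/10.10 = 29.25.
The heat pump delivers Q̇_H = COP × Ẇ = 174.9 kW; the resistance heater delivers Ẇ = 5.980 kW.
Extra = (COP − 1)·Ẇ = 168.9 kW.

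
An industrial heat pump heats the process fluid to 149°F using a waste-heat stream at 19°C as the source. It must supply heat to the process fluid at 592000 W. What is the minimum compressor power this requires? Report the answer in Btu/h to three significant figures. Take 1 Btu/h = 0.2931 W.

275000 Btu/h

In absolute terms T_C = 292.15 K and T_H = 338.15 K, so ΔT = 46.00 K.
COP_Carnot = T_H/ΔT = 338.15/46.00 = 7.351.
Ẇ_min = Q̇/COP_Carnot = 592000/7.351 = 80530 W = 274800 Btu/h.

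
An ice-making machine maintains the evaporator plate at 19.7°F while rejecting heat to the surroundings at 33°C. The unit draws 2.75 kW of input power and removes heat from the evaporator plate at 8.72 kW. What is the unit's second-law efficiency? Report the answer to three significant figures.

COP_actual = Q̇_C/Ẇ = 8.720/2.750 = 3.171.
In absolute terms T_C = 266.32 K and T_H = 306.15 K, so ΔT = 39.83 K.
COP_Carnot = T_C/ΔT = 266.32/39.83 = 6.686.
η_II = COP_actual/COP_Carnot = 3.171/6.686 = 0.4743.

0.474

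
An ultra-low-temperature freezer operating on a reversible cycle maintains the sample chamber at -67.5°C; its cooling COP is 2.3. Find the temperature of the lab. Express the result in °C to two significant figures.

COP_R = T_C/(T_H − T_C) gives T_H − T_C = T_C/COP.
With T_C = 205.65 K, T_H = 205.65 × (1 + 1/2.3) = 295.06 K.
Converting, 295.06 K = 21.91°C.

22 °C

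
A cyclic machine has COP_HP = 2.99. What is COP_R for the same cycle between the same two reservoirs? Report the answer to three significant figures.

1.99

Since Q_H = Q_C + W for any cycle, COP_R = Q_C/W = Q_H/W − 1.
COP_R = 2.99 − 1 = 1.99.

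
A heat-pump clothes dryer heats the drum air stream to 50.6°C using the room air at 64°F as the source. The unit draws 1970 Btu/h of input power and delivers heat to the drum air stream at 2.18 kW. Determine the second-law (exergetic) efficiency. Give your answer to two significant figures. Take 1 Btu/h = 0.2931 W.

0.38

Converting, Q̇_H = 2.180 kW = 7438 Btu/h, so COP_actual = Q̇_H/Ẇ = 7438/1970 = 3.775.
In absolute terms T_C = 290.93 K and T_H = 323.75 K, so ΔT = 32.82 K.
COP_Carnot = T_H/ΔT = 323.75/32.82 = 9.864.
η_II = COP_actual/COP_Carnot = 3.775/9.864 = 0.3828.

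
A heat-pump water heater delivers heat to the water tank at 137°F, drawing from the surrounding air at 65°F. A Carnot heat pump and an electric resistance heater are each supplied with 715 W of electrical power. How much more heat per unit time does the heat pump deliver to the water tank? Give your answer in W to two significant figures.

In absolute terms T_C = 291.48 K and T_H = 331.48 K, so ΔT = 40.00 K.
COP_Carnot = T_H/ΔT = 331.48/40.00 = 8.287.
The heat pump delivers Q̇_H = COP × Ẇ = 5925 W; the resistance heater delivers Ẇ = 715.0 W.
Extra = (COP − 1)·Ẇ = 5210 W.

5200 W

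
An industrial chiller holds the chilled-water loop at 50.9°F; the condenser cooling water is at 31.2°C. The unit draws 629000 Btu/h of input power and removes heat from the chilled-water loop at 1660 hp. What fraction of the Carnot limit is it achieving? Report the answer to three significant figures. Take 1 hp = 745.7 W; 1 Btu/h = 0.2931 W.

0.490

Converting, Q̇_C = 1660 hp = 4223000 Btu/h, so COP_actual = Q̇_C/Ẇ = 4223000/629000 = 6.714.
In absolute terms T_C = 283.65 K and T_H = 304.35 K, so ΔT = 20.70 K.
COP_Carnot = T_C/ΔT = 283.65/20.70 = 13.70.
η_II = COP_actual/COP_Carnot = 6.714/13.70 = 0.4900.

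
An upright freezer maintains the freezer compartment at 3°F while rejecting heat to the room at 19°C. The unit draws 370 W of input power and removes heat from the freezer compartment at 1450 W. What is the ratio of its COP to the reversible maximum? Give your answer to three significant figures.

COP_actual = Q̇_C/Ẇ = 1450/370.0 = 3.919.
In absolute terms T_C = 257.04 K and T_H = 292.15 K, so ΔT = 35.11 K.
COP_Carnot = T_C/ΔT = 257.04/35.11 = 7.321.
η_II = COP_actual/COP_Carnot = 3.919/7.321 = 0.5353.

0.535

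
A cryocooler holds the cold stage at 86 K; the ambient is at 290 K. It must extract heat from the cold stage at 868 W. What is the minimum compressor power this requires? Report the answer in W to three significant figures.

The reservoir spacing is ΔT = 290 − 86 = 204.0 K.
COP_Carnot = T_C/ΔT = 86.00/204.0 = 0.4216.
Ẇ_min = Q̇/COP_Carnot = 868.0/0.4216 = 2059 W.

2060 W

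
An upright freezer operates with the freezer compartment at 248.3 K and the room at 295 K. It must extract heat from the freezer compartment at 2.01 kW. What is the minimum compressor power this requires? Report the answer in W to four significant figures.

The reservoir spacing is ΔT = 295 − 248.3 = 46.70 K.
COP_Carnot = T_C/ΔT = 248.30/46.70 = 5.317.
Ẇ_min = Q̇/COP_Carnot = 2.010/5.317 = 0.3780 kW = 378.0 W.

378.0 W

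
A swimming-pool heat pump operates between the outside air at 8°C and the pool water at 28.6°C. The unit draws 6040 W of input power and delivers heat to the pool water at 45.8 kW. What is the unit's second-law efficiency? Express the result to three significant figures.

0.518

Converting, Q̇_H = 45.80 kW = 45800 W, so COP_actual = Q̇_H/Ẇ = 45800/6040 = 7.583.
In absolute terms T_C = 281.15 K and T_H = 301.75 K, so ΔT = 20.60 K.
COP_Carnot = T_H/ΔT = 301.75/20.60 = 14.65.
η_II = COP_actual/COP_Carnot = 7.583/14.65 = 0.5177.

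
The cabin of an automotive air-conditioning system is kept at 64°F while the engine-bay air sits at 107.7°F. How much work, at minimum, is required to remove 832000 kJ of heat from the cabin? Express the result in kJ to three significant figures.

69400 kJ

In absolute terms T_C = 290.93 K and T_H = 315.21 K, so ΔT = 24.28 K.
The reversible limit is COP_R = T_C/ΔT = 11.98, so W_min = Q_C/COP = Q_C·ΔT/T_C.
W_min = 832000 × 24.28/290.93 = 69430 kJ.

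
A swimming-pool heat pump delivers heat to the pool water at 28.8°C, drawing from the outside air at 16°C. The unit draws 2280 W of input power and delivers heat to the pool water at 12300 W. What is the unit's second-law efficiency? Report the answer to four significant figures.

0.2287

COP_actual = Q̇_H/Ẇ = 12300/2280 = 5.395.
In absolute terms T_C = 289.15 K and T_H = 301.95 K, so ΔT = 12.80 K.
COP_Carnot = T_H/ΔT = 301.95/12.80 = 23.59.
η_II = COP_actual/COP_Carnot = 5.395/23.59 = 0.2287.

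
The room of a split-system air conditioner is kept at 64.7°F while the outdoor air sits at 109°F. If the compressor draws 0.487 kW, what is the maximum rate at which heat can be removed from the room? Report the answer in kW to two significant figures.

In absolute terms T_C = 291.32 K and T_H = 315.93 K, so ΔT = 24.61 K.
COP_Carnot = T_C/ΔT = 291.32/24.61 = 11.84.
Q̇_max = COP_Carnot × Ẇ = 11.84 × 0.4870 kW = 5.765 kW.

5.8 kW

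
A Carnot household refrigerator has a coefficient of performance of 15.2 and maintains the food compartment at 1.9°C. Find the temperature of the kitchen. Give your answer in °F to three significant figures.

68.0 °F

COP_R = T_C/(T_H − T_C) gives T_H − T_C = T_C/COP.
With T_C = 275.05 K, T_H = 275.05 × (1 + 1/15.2) = 293.15 K.
Converting, 293.15 K = 67.99°F.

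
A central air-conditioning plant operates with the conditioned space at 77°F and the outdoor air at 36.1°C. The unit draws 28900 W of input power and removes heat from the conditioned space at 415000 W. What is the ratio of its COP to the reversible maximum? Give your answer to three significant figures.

0.535

COP_actual = Q̇_C/Ẇ = 415000/28900 = 14.36.
In absolute terms T_C = 298.15 K and T_H = 309.25 K, so ΔT = 11.10 K.
COP_Carnot = T_C/ΔT = 298.15/11.10 = 26.86.
η_II = COP_actual/COP_Carnot = 14.36/26.86 = 0.5346.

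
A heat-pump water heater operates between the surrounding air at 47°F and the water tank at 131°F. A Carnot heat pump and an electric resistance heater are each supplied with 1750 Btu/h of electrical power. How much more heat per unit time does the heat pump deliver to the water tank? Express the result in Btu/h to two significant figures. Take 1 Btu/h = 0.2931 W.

11000 Btu/h

In absolute terms T_C = 281.48 K and T_H = 328.15 K, so ΔT = 46.67 K.
COP_Carnot = T_H/ΔT = 328.15/46.67 = 7.032.
The heat pump delivers Q̇_H = COP × Ẇ = 12310 Btu/h; the resistance heater delivers Ẇ = 1750 Btu/h.
Extra = (COP − 1)·Ẇ = 10560 Btu/h.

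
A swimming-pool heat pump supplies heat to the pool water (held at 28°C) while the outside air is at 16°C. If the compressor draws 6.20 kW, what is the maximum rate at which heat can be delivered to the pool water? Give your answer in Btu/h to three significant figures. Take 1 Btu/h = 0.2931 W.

In absolute terms T_C = 289.15 K and T_H = 301.15 K, so ΔT = 12.00 K.
COP_Carnot = T_H/ΔT = 301.15/12.00 = 25.10.
Q̇_max = COP_Carnot × Ẇ = 25.10 × 6.200 kW = 155.6 kW = 530900 Btu/h.

531000 Btu/h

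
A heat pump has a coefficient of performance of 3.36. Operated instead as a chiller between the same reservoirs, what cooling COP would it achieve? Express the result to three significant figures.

Since Q_H = Q_C + W for any cycle, COP_R = Q_C/W = Q_H/W − 1.
COP_R = 3.36 − 1 = 2.36.

2.36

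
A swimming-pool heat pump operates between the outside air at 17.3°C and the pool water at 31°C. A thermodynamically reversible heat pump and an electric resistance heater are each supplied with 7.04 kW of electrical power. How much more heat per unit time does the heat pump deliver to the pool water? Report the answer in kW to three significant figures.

In absolute terms T_C = 290.45 K and T_H = 304.15 K, so ΔT = 13.70 K.
COP_Carnot = T_H/ΔT = 304.15/13.70 = 22.20.
The heat pump delivers Q̇_H = COP × Ẇ = 156.3 kW; the resistance heater delivers Ẇ = 7.040 kW.
Extra = (COP − 1)·Ẇ = 149.3 kW.

149 kW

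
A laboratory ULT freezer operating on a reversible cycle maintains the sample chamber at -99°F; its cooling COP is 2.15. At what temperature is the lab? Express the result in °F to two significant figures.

69 °F

COP_R = T_C/(T_H − T_C) gives T_H − T_C = T_C/COP.
With T_C = 200.37 K, T_H = 200.37 × (1 + 1/2.15) = 293.57 K.
Converting, 293.57 K = 68.75°F.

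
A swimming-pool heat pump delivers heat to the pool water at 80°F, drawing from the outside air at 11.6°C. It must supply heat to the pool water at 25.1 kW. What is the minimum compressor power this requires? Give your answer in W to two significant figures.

In absolute terms T_C = 284.75 K and T_H = 299.82 K, so ΔT = 15.07 K.
COP_Carnot = T_H/ΔT = 299.82/15.07 = 19.90.
Ẇ_min = Q̇/COP_Carnot = 25.10/19.90 = 1.261 kW = 1261 W.

1300 W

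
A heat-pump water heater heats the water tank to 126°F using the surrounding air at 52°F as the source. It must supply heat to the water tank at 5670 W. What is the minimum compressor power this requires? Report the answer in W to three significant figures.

In absolute terms T_C = 284.26 K and T_H = 325.37 K, so ΔT = 41.11 K.
COP_Carnot = T_H/ΔT = 325.37/41.11 = 7.914.
Ẇ_min = Q̇/COP_Carnot = 5670/7.914 = 716.4 W.

716 W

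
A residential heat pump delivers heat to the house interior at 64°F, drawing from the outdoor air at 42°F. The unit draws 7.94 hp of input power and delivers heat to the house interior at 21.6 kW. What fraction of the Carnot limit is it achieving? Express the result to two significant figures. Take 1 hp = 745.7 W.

Converting, Q̇_H = 21.60 kW = 28.97 hp, so COP_actual = Q̇_H/Ẇ = 28.97/7.940 = 3.648.
In absolute terms T_C = 278.71 K and T_H = 290.93 K, so ΔT = 12.22 K.
COP_Carnot = T_H/ΔT = 290.93/12.22 = 23.80.
η_II = COP_actual/COP_Carnot = 3.648/23.80 = 0.1533.

0.15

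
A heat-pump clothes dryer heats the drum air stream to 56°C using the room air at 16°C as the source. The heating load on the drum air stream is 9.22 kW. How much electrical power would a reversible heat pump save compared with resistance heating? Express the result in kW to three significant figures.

In absolute terms T_C = 289.15 K and T_H = 329.15 K, so ΔT = 40.00 K.
COP_Carnot = T_H/ΔT = 329.15/40.00 = 8.229.
Resistance heating needs Ẇ_res = Q̇_H = 9.220 kW; the reversible heat pump needs only Ẇ_hp = Q̇_H/COP = 1.120 kW.
Saving = 9.220 − 1.120 = 8.100 kW.

8.10 kW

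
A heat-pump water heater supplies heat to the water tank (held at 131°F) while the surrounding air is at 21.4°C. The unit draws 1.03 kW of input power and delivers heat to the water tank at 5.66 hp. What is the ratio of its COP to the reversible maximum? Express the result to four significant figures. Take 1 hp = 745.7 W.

Converting, Q̇_H = 5.660 hp = 4.221 kW, so COP_actual = Q̇_H/Ẇ = 4.221/1.030 = 4.098.
In absolute terms T_C = 294.55 K and T_H = 328.15 K, so ΔT = 33.60 K.
COP_Carnot = T_H/ΔT = 328.15/33.60 = 9.766.
η_II = COP_actual/COP_Carnot = 4.098/9.766 = 0.4196.

0.4196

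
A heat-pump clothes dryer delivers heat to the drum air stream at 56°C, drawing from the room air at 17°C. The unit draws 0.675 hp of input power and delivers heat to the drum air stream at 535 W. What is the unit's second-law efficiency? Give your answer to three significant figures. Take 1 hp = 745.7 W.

Converting, Q̇_H = 535.0 W = 0.7174 hp, so COP_actual = Q̇_H/Ẇ = 0.7174/0.6750 = 1.063.
In absolute terms T_C = 290.15 K and T_H = 329.15 K, so ΔT = 39.00 K.
COP_Carnot = T_H/ΔT = 329.15/39.00 = 8.440.
η_II = COP_actual/COP_Carnot = 1.063/8.440 = 0.1259.

0.126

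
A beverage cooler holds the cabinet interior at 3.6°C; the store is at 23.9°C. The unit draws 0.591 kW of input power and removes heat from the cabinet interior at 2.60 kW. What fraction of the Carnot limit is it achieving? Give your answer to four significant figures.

0.3227

COP_actual = Q̇_C/Ẇ = 2.600/0.5910 = 4.399.
In absolute terms T_C = 276.75 K and T_H = 297.05 K, so ΔT = 20.30 K.
COP_Carnot = T_C/ΔT = 276.75/20.30 = 13.63.
η_II = COP_actual/COP_Carnot = 4.399/13.63 = 0.3227.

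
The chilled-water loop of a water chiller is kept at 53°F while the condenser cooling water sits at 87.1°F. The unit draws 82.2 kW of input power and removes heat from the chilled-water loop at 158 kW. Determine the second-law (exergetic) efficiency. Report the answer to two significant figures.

0.13

COP_actual = Q̇_C/Ẇ = 158.0/82.20 = 1.922.
In absolute terms T_C = 284.82 K and T_H = 303.76 K, so ΔT = 18.94 K.
COP_Carnot = T_C/ΔT = 284.82/18.94 = 15.03.
η_II = COP_actual/COP_Carnot = 1.922/15.03 = 0.1279.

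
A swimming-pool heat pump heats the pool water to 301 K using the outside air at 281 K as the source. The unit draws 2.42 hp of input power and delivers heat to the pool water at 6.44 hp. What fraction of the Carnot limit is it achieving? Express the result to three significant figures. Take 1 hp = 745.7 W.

0.177

COP_actual = Q̇_H/Ẇ = 6.440/2.420 = 2.661.
The reservoir spacing is ΔT = 301 − 281 = 20.00 K.
COP_Carnot = T_H/ΔT = 301.00/20.00 = 15.05.
η_II = COP_actual/COP_Carnot = 2.661/15.05 = 0.1768.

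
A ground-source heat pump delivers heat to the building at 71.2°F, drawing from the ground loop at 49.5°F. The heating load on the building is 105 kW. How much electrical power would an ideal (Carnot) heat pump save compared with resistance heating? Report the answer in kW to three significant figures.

In absolute terms T_C = 282.87 K and T_H = 294.93 K, so ΔT = 12.06 K.
COP_Carnot = T_H/ΔT = 294.93/12.06 = 24.46.
Resistance heating needs Ẇ_res = Q̇_H = 105.0 kW; the reversible heat pump needs only Ẇ_hp = Q̇_H/COP = 4.292 kW.
Saving = 105.0 − 4.292 = 100.7 kW.

101 kW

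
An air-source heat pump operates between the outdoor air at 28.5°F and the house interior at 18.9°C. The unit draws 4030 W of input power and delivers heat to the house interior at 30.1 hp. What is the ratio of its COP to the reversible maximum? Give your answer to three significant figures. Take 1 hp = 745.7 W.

0.398

Converting, Q̇_H = 30.10 hp = 22450 W, so COP_actual = Q̇_H/Ẇ = 22450/4030 = 5.570.
In absolute terms T_C = 271.21 K and T_H = 292.05 K, so ΔT = 20.84 K.
COP_Carnot = T_H/ΔT = 292.05/20.84 = 14.01.
η_II = COP_actual/COP_Carnot = 5.570/14.01 = 0.3975.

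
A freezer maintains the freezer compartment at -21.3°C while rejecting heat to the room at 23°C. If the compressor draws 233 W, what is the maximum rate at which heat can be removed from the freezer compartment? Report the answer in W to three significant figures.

1320 W

In absolute terms T_C = 251.85 K and T_H = 296.15 K, so ΔT = 44.30 K.
COP_Carnot = T_C/ΔT = 251.85/44.30 = 5.685.
Q̇_max = COP_Carnot × Ẇ = 5.685 × 233.0 W = 1325 W.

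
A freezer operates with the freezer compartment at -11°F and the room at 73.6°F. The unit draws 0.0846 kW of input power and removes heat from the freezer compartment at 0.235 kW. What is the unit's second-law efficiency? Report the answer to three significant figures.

0.524

COP_actual = Q̇_C/Ẇ = 0.2350/0.08460 = 2.778.
In absolute terms T_C = 249.26 K and T_H = 296.26 K, so ΔT = 47.00 K.
COP_Carnot = T_C/ΔT = 249.26/47.00 = 5.303.
η_II = COP_actual/COP_Carnot = 2.778/5.303 = 0.5238.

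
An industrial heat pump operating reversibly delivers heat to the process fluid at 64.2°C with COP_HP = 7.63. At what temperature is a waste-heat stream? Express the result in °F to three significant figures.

COP_HP = T_H/(T_H − T_C) gives T_H − T_C = T_H/COP.
With T_H = 337.35 K, T_C = 337.35 × (1 − 1/7.63) = 293.14 K.
Converting, 293.14 K = 67.98°F.

68.0 °F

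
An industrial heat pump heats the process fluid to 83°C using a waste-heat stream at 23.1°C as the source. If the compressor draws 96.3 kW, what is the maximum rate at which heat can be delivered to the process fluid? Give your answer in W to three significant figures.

In absolute terms T_C = 296.25 K and T_H = 356.15 K, so ΔT = 59.90 K.
COP_Carnot = T_H/ΔT = 356.15/59.90 = 5.946.
Q̇_max = COP_Carnot × Ẇ = 5.946 × 96.30 kW = 572.6 kW = 572600 W.

573000 W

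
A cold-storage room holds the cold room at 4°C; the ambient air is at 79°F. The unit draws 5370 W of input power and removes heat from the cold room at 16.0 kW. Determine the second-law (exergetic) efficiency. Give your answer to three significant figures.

0.238

Converting, Q̇_C = 16.00 kW = 16000 W, so COP_actual = Q̇_C/Ẇ = 16000/5370 = 2.980.
In absolute terms T_C = 277.15 K and T_H = 299.26 K, so ΔT = 22.11 K.
COP_Carnot = T_C/ΔT = 277.15/22.11 = 12.53.
η_II = COP_actual/COP_Carnot = 2.980/12.53 = 0.2377.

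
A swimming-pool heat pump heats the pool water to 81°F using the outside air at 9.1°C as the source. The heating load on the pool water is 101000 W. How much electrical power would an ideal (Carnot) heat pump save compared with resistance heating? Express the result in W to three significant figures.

94900 W

In absolute terms T_C = 282.25 K and T_H = 300.37 K, so ΔT = 18.12 K.
COP_Carnot = T_H/ΔT = 300.37/18.12 = 16.57.
Resistance heating needs Ẇ_res = Q̇_H = 101000 W; the reversible heat pump needs only Ẇ_hp = Q̇_H/COP = 6094 W.
Saving = 101000 − 6094 = 94910 W.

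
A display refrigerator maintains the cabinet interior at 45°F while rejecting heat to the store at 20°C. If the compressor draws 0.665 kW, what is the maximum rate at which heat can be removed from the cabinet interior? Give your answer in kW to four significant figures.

In absolute terms T_C = 280.37 K and T_H = 293.15 K, so ΔT = 12.78 K.
COP_Carnot = T_C/ΔT = 280.37/12.78 = 21.94.
Q̇_max = COP_Carnot × Ẇ = 21.94 × 0.6650 kW = 14.59 kW.

14.59 kW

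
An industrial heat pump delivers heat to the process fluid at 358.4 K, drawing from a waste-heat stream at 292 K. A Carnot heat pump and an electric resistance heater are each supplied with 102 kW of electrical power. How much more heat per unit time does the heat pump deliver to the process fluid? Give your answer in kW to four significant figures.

The reservoir spacing is ΔT = 358.4 − 292 = 66.40 K.
COP_Carnot = T_H/ΔT = 358.40/66.40 = 5.398.
The heat pump delivers Q̇_H = COP × Ẇ = 550.6 kW; the resistance heater delivers Ẇ = 102.0 kW.
Extra = (COP − 1)·Ẇ = 448.6 kW.

448.6 kW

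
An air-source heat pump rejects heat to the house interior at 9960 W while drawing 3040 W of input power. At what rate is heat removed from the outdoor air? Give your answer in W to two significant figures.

6900 W

For a cyclic device the first law requires Q̇_H = Q̇_C + Ẇ.
Q̇_C = Q̇_H − Ẇ = 6920 W.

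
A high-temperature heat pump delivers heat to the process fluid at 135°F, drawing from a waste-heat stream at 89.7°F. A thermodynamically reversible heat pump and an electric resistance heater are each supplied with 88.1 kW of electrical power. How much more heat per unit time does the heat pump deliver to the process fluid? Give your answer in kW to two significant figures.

1100 kW

In absolute terms T_C = 305.21 K and T_H = 330.37 K, so ΔT = 25.17 K.
COP_Carnot = T_H/ΔT = 330.37/25.17 = 13.13.
The heat pump delivers Q̇_H = COP × Ẇ = 1157 kW; the resistance heater delivers Ẇ = 88.10 kW.
Extra = (COP − 1)·Ẇ = 1068 kW.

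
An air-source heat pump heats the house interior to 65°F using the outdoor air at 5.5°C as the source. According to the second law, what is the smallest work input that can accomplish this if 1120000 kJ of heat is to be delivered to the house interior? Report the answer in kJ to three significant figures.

49300 kJ

In absolute terms T_C = 278.65 K and T_H = 291.48 K, so ΔT = 12.83 K.
The reversible limit is COP_HP = T_H/ΔT = 22.71, so W_min = Q_H/COP = Q_H·ΔT/T_H.
W_min = 1120000 × 12.83/291.48 = 49310 kJ.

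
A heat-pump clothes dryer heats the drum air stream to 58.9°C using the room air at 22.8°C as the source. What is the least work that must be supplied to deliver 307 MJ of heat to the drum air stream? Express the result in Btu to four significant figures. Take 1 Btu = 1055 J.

31640 Btu

In absolute terms T_C = 295.95 K and T_H = 332.05 K, so ΔT = 36.10 K.
The reversible limit is COP_HP = T_H/ΔT = 9.198, so W_min = Q_H/COP = Q_H·ΔT/T_H.
W_min = 307.0 × 36.10/332.05 = 33.38 MJ = 31640 Btu.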